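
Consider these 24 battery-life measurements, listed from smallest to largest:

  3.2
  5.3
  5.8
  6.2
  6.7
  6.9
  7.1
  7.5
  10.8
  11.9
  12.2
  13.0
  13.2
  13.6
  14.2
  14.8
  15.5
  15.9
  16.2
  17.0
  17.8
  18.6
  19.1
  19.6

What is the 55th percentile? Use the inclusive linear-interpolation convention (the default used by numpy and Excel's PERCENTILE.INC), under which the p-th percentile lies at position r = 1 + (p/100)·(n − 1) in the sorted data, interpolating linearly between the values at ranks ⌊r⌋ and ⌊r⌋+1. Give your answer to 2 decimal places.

13.46

n = 24.
r = 1 + (55/100)·(24 − 1) = 1 + 12.65 = 13.65.
Rank 13 is 13.2 and rank 14 is 13.6.
Interpolate: 13.2 + 0.65·(13.6 − 13.2) = 13.2 + 0.65·0.4 = 13.46.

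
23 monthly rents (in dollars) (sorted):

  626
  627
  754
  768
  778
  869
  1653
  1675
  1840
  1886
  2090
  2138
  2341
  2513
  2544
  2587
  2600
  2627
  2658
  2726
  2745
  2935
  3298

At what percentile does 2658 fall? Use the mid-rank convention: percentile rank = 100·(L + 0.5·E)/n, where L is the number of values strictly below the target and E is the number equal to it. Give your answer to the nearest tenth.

80.4

Count below 2658: L = 18; count equal: E = 1; n = 23.
Percentile rank = 100·(18 + 0.5·1)/23 = 100·18.5/23 = 80.43.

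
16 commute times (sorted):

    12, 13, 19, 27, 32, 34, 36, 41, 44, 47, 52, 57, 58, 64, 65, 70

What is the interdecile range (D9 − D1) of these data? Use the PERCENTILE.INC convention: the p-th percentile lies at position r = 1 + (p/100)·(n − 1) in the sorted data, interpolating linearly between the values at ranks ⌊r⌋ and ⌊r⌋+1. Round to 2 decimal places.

48.50

n = 16.
P10: r = 2.5; ranks 2–3 are 13, 19; interpolating gives 16.
P90: r = 14.5; ranks 14–15 are 64, 65; interpolating gives 64.5.
Difference: 64.5 − 16 = 48.5.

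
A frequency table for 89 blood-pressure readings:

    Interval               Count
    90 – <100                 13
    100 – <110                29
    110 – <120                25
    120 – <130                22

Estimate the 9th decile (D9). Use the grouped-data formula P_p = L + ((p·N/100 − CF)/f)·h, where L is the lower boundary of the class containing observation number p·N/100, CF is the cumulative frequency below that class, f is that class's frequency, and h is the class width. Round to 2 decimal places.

N = 89; target position k = 90/100 · 89 = 80.1.
Cumulative frequencies: 13, 42, 67, 89.
Observation 80.1 falls in the class 120 – <130.
L = 120, CF = 67, f = 22, h = 10.
P90 = 120 + ((80.1 − 67)/22)·10 = 120 + 5.95455 = 125.955.

125.95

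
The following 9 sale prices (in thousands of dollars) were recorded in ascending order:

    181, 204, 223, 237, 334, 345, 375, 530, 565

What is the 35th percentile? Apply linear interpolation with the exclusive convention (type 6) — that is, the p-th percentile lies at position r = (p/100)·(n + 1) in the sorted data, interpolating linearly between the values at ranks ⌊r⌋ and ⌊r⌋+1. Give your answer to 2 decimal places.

230.00

n = 9.
r = (35/100)·(9 + 1) = 3.5.
Rank 3 is 223 and rank 4 is 237.
Interpolate: 223 + 0.5·(237 − 223) = 223 + 0.5·14 = 230.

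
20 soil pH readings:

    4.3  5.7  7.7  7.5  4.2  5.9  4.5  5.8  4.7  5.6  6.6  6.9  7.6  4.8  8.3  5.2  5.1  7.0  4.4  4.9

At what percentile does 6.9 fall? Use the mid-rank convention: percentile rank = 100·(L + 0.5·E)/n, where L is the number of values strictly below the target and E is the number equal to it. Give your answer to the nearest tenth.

72.5

Sorted: 4.2, 4.3, 4.4, 4.5, 4.7, 4.8, 4.9, 5.1, 5.2, 5.6, 5.7, 5.8, 5.9, 6.6, 6.9, 7.0, 7.5, 7.6, 7.7, 8.3.
Count below 6.9: L = 14; count equal: E = 1; n = 20.
Percentile rank = 100·(14 + 0.5·1)/20 = 100·14.5/20 = 72.5.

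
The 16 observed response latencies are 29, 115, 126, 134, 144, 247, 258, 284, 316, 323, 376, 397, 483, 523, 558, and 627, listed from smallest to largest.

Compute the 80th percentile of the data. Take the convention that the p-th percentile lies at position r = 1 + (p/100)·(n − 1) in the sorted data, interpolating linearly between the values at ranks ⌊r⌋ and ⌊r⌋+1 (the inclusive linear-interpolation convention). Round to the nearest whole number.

483

n = 16.
r = 1 + (80/100)·(16 − 1) = 1 + 12 = 13.
r is an integer, so P80 is the value at rank 13: 483.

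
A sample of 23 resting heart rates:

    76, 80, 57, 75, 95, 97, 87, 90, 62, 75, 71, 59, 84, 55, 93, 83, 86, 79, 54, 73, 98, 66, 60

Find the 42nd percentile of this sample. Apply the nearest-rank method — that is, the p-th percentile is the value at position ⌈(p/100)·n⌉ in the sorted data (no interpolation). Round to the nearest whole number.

Sorted: 54, 55, 57, 59, 60, 62, 66, 71, 73, 75, 75, 76, 79, 80, 83, 84, 86, 87, 90, 93, 95, 97, 98.
n = 23.
Position = ⌈42/100 · 23⌉ = ⌈9.66⌉ = 10.
The value at rank 10 is 75.

75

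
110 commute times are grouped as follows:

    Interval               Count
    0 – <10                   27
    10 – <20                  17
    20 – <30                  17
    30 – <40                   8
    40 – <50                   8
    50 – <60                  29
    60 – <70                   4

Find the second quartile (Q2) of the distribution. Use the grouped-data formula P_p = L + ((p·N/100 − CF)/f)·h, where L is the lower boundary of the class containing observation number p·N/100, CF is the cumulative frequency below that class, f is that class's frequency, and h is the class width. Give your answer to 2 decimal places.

N = 110; target position k = 50/100 · 110 = 55.
Cumulative frequencies: 27, 44, 61, 69, 77, 106, 110.
Observation 55 falls in the class 20 – <30.
L = 20, CF = 44, f = 17, h = 10.
P50 = 20 + ((55 − 44)/17)·10 = 20 + 6.47059 = 26.4706.

26.47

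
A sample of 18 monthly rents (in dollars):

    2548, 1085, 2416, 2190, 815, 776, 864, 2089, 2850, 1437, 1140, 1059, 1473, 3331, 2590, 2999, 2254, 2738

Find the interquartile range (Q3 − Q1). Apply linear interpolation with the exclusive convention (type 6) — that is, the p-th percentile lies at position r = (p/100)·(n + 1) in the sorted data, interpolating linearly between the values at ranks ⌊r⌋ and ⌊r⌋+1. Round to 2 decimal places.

1548.50

Sorted: 776, 815, 864, 1059, 1085, 1140, 1437, 1473, 2089, 2190, 2254, 2416, 2548, 2590, 2738, 2850, 2999, 3331.
n = 18.
P25: r = 4.75; ranks 4–5 are 1059, 1085; interpolating gives 1078.5.
P75: r = 14.25; ranks 14–15 are 2590, 2738; interpolating gives 2627.
Difference: 2627 − 1078.5 = 1548.5.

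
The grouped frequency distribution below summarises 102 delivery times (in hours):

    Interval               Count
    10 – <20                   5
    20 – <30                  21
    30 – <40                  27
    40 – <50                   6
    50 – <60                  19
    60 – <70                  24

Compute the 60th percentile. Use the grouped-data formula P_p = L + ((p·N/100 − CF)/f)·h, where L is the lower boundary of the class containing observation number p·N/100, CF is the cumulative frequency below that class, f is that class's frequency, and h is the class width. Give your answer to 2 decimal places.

51.16

N = 102; target position k = 60/100 · 102 = 61.2.
Cumulative frequencies: 5, 26, 53, 59, 78, 102.
Observation 61.2 falls in the class 50 – <60.
L = 50, CF = 59, f = 19, h = 10.
P60 = 50 + ((61.2 − 59)/19)·10 = 50 + 1.15789 = 51.1579.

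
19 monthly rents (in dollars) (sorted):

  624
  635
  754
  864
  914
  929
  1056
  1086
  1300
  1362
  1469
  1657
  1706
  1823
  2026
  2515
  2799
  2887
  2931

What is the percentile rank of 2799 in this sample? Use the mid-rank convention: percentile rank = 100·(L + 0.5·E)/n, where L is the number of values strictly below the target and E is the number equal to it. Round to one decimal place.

Count below 2799: L = 16; count equal: E = 1; n = 19.
Percentile rank = 100·(16 + 0.5·1)/19 = 100·16.5/19 = 86.84.

86.8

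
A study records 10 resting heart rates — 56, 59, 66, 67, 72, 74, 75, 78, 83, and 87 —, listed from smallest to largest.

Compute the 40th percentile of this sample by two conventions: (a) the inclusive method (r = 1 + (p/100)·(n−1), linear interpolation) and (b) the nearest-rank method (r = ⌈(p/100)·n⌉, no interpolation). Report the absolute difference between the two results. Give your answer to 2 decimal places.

3.00

n = 10.
(a) r = 4.6; between ranks 4 (67) and 5 (72): 70.
(b) the nearest-rank method: rank 4 → 67.
|70 − 67| = 3.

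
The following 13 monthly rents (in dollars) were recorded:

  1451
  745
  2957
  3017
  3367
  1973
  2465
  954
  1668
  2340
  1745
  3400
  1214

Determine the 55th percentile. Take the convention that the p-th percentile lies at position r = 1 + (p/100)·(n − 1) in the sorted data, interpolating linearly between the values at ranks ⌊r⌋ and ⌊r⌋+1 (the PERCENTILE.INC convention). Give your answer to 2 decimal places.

2193.20

Sorted: 745, 954, 1214, 1451, 1668, 1745, 1973, 2340, 2465, 2957, 3017, 3367, 3400.
n = 13.
r = 1 + (55/100)·(13 − 1) = 1 + 6.6 = 7.6.
Rank 7 is 1973 and rank 8 is 2340.
Interpolate: 1973 + 0.6·(2340 − 1973) = 1973 + 0.6·367 = 2193.2.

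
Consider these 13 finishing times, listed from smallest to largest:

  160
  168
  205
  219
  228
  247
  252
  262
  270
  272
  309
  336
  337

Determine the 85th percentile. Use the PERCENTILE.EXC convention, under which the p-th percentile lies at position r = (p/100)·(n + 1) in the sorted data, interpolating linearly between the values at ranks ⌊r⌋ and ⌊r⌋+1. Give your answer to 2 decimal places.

333.30

n = 13.
r = (85/100)·(13 + 1) = 11.9.
Rank 11 is 309 and rank 12 is 336.
Interpolate: 309 + 0.9·(336 − 309) = 309 + 0.9·27 = 333.3.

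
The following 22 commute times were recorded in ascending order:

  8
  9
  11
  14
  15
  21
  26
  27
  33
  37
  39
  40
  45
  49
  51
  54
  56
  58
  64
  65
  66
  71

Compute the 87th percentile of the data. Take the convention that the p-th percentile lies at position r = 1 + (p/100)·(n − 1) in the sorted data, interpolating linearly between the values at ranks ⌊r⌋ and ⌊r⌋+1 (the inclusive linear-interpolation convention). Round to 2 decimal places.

64.27

n = 22.
r = 1 + (87/100)·(22 − 1) = 1 + 18.27 = 19.27.
Rank 19 is 64 and rank 20 is 65.
Interpolate: 64 + 0.27·(65 − 64) = 64 + 0.27·1 = 64.27.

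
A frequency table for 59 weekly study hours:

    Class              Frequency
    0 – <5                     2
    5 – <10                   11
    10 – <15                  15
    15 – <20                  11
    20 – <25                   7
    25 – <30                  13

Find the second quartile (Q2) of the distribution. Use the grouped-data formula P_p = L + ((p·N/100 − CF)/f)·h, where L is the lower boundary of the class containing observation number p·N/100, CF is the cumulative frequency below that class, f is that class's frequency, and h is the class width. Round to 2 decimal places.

15.68

N = 59; target position k = 50/100 · 59 = 29.5.
Cumulative frequencies: 2, 13, 28, 39, 46, 59.
Observation 29.5 falls in the class 15 – <20.
L = 15, CF = 28, f = 11, h = 5.
P50 = 15 + ((29.5 − 28)/11)·5 = 15 + 0.681818 = 15.6818.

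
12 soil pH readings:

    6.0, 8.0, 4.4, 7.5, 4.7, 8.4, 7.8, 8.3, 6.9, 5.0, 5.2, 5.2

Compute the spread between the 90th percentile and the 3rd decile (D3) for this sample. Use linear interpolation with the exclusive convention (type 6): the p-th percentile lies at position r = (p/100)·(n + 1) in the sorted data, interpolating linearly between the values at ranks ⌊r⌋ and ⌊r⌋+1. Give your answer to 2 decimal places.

3.19

Sorted: 4.4, 4.7, 5.0, 5.2, 5.2, 6.0, 6.9, 7.5, 7.8, 8.0, 8.3, 8.4.
n = 12.
P30: r = 3.9; ranks 3–4 are 5.0, 5.2; interpolating gives 5.18.
P90: r = 11.7; ranks 11–12 are 8.3, 8.4; interpolating gives 8.37.
Difference: 8.37 − 5.18 = 3.19.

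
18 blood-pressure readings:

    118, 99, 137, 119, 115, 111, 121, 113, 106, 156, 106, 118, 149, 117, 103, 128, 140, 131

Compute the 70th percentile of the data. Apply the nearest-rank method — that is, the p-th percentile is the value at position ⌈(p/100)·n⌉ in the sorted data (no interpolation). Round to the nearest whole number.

Sorted: 99, 103, 106, 106, 111, 113, 115, 117, 118, 118, 119, 121, 128, 131, 137, 140, 149, 156.
n = 18.
Position = ⌈70/100 · 18⌉ = ⌈12.6⌉ = 13.
The value at rank 13 is 128.

128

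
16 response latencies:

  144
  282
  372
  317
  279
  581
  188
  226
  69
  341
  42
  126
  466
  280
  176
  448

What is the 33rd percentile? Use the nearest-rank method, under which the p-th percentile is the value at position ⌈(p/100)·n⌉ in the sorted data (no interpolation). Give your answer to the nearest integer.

188

Sorted: 42, 69, 126, 144, 176, 188, 226, 279, 280, 282, 317, 341, 372, 448, 466, 581.
n = 16.
Position = ⌈33/100 · 16⌉ = ⌈5.28⌉ = 6.
The value at rank 6 is 188.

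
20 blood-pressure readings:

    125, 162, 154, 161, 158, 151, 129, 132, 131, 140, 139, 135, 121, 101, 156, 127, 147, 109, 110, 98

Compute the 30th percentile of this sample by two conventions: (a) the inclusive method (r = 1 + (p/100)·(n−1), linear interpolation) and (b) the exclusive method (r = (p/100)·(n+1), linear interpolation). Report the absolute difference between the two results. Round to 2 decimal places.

0.80

Sorted: 98, 101, 109, 110, 121, 125, 127, 129, 131, 132, 135, 139, 140, 147, 151, 154, 156, 158, 161, 162.
n = 20.
(a) r = 6.7; between ranks 6 (125) and 7 (127): 126.4.
(b) r = 6.3; between ranks 6 (125) and 7 (127): 125.6.
|126.4 − 125.6| = 0.8.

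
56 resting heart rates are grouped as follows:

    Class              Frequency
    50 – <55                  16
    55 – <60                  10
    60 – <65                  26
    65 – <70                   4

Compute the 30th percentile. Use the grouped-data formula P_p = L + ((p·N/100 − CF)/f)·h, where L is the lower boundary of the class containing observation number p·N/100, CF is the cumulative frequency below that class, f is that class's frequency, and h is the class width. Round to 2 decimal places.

55.40

N = 56; target position k = 30/100 · 56 = 16.8.
Cumulative frequencies: 16, 26, 52, 56.
Observation 16.8 falls in the class 55 – <60.
L = 55, CF = 16, f = 10, h = 5.
P30 = 55 + ((16.8 − 16)/10)·5 = 55 + 0.4 = 55.4.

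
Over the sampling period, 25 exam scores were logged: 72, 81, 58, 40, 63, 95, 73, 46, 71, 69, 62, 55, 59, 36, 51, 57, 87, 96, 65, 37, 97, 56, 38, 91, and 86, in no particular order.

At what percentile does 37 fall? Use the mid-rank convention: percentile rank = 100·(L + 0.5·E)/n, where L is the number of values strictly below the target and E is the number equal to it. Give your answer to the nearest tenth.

6.0

Sorted: 36, 37, 38, 40, 46, 51, 55, 56, 57, 58, 59, 62, 63, 65, 69, 71, 72, 73, 81, 86, 87, 91, 95, 96, 97.
Count below 37: L = 1; count equal: E = 1; n = 25.
Percentile rank = 100·(1 + 0.5·1)/25 = 100·1.5/25 = 6.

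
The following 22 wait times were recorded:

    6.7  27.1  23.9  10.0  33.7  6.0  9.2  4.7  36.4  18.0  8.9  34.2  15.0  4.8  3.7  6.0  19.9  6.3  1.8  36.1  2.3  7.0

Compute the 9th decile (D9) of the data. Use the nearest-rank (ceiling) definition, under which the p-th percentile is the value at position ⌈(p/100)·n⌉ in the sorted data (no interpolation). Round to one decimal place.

34.2

Sorted: 1.8, 2.3, 3.7, 4.7, 4.8, 6.0, 6.0, 6.3, 6.7, 7.0, 8.9, 9.2, 10.0, 15.0, 18.0, 19.9, 23.9, 27.1, 33.7, 34.2, 36.1, 36.4.
n = 22.
Position = ⌈90/100 · 22⌉ = ⌈19.8⌉ = 20.
The value at rank 20 is 34.2.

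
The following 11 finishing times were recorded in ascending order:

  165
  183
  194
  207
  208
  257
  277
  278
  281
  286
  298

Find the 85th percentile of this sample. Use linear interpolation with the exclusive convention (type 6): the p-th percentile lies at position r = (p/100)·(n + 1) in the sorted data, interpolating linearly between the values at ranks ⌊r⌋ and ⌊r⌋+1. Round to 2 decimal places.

n = 11.
r = (85/100)·(11 + 1) = 10.2.
Rank 10 is 286 and rank 11 is 298.
Interpolate: 286 + 0.2·(298 − 286) = 286 + 0.2·12 = 288.4.

288.40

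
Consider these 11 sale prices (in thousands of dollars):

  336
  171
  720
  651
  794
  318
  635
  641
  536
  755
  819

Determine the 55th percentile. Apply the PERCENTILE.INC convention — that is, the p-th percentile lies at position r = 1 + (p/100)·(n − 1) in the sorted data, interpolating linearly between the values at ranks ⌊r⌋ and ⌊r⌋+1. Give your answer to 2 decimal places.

Sorted: 171, 318, 336, 536, 635, 641, 651, 720, 755, 794, 819.
n = 11.
r = 1 + (55/100)·(11 − 1) = 1 + 5.5 = 6.5.
Rank 6 is 641 and rank 7 is 651.
Interpolate: 641 + 0.5·(651 − 641) = 641 + 0.5·10 = 646.

646.00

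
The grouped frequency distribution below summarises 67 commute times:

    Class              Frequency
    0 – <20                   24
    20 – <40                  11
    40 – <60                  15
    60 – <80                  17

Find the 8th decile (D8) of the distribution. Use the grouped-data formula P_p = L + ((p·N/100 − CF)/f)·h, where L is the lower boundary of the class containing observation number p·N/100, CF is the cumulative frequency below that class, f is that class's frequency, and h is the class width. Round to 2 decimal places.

N = 67; target position k = 80/100 · 67 = 53.6.
Cumulative frequencies: 24, 35, 50, 67.
Observation 53.6 falls in the class 60 – <80.
L = 60, CF = 50, f = 17, h = 20.
P80 = 60 + ((53.6 − 50)/17)·20 = 60 + 4.23529 = 64.2353.

64.24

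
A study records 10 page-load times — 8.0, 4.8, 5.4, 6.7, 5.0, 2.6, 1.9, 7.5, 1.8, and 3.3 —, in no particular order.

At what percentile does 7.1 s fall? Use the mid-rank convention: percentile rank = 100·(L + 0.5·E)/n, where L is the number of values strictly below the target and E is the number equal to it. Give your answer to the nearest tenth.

Sorted: 1.8, 1.9, 2.6, 3.3, 4.8, 5.0, 5.4, 6.7, 7.5, 8.0.
Count below 7.1: L = 8; count equal: E = 0; n = 10.
Percentile rank = 100·(8 + 0.5·0)/10 = 100·8/10 = 80.

80.0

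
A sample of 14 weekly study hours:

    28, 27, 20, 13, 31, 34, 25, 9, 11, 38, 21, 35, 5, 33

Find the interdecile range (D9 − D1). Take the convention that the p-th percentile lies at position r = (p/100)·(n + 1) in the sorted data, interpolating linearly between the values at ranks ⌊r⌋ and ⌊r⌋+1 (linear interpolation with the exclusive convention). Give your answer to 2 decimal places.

29.50

Sorted: 5, 9, 11, 13, 20, 21, 25, 27, 28, 31, 33, 34, 35, 38.
n = 14.
P10: r = 1.5; ranks 1–2 are 5, 9; interpolating gives 7.
P90: r = 13.5; ranks 13–14 are 35, 38; interpolating gives 36.5.
Difference: 36.5 − 7 = 29.5.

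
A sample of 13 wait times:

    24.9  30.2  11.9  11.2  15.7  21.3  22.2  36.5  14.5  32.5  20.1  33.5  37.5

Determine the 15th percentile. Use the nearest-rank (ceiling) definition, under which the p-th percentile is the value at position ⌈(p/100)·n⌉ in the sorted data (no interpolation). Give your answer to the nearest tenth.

Sorted: 11.2, 11.9, 14.5, 15.7, 20.1, 21.3, 22.2, 24.9, 30.2, 32.5, 33.5, 36.5, 37.5.
n = 13.
Position = ⌈15/100 · 13⌉ = ⌈1.95⌉ = 2.
The value at rank 2 is 11.9.

11.9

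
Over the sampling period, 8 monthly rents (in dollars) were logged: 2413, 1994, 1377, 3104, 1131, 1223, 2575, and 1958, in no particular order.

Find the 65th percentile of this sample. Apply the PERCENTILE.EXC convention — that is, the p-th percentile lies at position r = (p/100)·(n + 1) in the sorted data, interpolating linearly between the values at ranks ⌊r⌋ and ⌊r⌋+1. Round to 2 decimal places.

2350.15

Sorted: 1131, 1223, 1377, 1958, 1994, 2413, 2575, 3104.
n = 8.
r = (65/100)·(8 + 1) = 5.85.
Rank 5 is 1994 and rank 6 is 2413.
Interpolate: 1994 + 0.85·(2413 − 1994) = 1994 + 0.85·419 = 2350.15.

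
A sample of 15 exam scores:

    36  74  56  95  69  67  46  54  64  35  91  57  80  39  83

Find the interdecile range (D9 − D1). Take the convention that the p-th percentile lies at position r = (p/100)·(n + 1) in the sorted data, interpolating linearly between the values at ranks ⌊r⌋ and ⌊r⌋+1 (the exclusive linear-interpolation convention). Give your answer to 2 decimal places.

57.00

Sorted: 35, 36, 39, 46, 54, 56, 57, 64, 67, 69, 74, 80, 83, 91, 95.
n = 15.
P10: r = 1.6; ranks 1–2 are 35, 36; interpolating gives 35.6.
P90: r = 14.4; ranks 14–15 are 91, 95; interpolating gives 92.6.
Difference: 92.6 − 35.6 = 57.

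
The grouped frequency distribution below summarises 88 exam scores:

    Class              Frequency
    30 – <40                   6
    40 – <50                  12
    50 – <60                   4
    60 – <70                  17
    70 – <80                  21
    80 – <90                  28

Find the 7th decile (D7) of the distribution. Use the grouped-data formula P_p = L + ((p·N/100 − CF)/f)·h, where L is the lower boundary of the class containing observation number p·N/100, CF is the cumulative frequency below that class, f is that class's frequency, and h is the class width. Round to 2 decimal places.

80.57

N = 88; target position k = 70/100 · 88 = 61.6.
Cumulative frequencies: 6, 18, 22, 39, 60, 88.
Observation 61.6 falls in the class 80 – <90.
L = 80, CF = 60, f = 28, h = 10.
P70 = 80 + ((61.6 − 60)/28)·10 = 80 + 0.571429 = 80.5714.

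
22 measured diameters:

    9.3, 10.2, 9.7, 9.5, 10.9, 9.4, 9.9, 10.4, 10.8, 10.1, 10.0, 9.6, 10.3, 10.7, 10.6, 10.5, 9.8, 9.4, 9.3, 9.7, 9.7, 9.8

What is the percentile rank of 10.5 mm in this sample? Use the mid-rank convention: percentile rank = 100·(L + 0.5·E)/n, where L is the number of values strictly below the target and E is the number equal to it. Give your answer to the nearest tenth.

Sorted: 9.3, 9.3, 9.4, 9.4, 9.5, 9.6, 9.7, 9.7, 9.7, 9.8, 9.8, 9.9, 10.0, 10.1, 10.2, 10.3, 10.4, 10.5, 10.6, 10.7, 10.8, 10.9.
Count below 10.5: L = 17; count equal: E = 1; n = 22.
Percentile rank = 100·(17 + 0.5·1)/22 = 100·17.5/22 = 79.55.

79.5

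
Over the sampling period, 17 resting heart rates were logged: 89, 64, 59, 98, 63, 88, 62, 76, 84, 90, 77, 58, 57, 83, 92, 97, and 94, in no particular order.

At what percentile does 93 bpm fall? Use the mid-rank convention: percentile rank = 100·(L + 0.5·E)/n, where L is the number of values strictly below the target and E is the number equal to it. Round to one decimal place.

82.4

Sorted: 57, 58, 59, 62, 63, 64, 76, 77, 83, 84, 88, 89, 90, 92, 94, 97, 98.
Count below 93: L = 14; count equal: E = 0; n = 17.
Percentile rank = 100·(14 + 0.5·0)/17 = 100·14/17 = 82.35.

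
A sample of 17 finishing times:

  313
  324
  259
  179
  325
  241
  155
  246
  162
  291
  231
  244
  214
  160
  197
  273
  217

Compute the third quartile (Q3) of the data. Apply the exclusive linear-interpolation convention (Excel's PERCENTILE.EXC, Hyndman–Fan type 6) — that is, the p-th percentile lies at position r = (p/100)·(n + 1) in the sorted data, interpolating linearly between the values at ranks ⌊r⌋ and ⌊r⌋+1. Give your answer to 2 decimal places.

282.00

Sorted: 155, 160, 162, 179, 197, 214, 217, 231, 241, 244, 246, 259, 273, 291, 313, 324, 325.
n = 17.
r = (75/100)·(17 + 1) = 13.5.
Rank 13 is 273 and rank 14 is 291.
Interpolate: 273 + 0.5·(291 − 273) = 273 + 0.5·18 = 282.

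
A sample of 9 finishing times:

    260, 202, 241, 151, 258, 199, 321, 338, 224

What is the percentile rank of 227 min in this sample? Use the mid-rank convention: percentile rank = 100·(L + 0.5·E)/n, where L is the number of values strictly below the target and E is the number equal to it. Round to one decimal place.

Sorted: 151, 199, 202, 224, 241, 258, 260, 321, 338.
Count below 227: L = 4; count equal: E = 0; n = 9.
Percentile rank = 100·(4 + 0.5·0)/9 = 100·4/9 = 44.44.

44.4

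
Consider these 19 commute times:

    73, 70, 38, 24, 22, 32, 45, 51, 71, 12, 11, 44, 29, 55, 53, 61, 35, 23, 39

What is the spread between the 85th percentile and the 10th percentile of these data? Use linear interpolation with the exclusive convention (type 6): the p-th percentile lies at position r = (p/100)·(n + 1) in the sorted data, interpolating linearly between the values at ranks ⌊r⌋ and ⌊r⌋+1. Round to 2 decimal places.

58.00

Sorted: 11, 12, 22, 23, 24, 29, 32, 35, 38, 39, 44, 45, 51, 53, 55, 61, 70, 71, 73.
n = 19.
P10: r = 2 (integer) → 12.
P85: r = 17 (integer) → 70.
Difference: 70 − 12 = 58.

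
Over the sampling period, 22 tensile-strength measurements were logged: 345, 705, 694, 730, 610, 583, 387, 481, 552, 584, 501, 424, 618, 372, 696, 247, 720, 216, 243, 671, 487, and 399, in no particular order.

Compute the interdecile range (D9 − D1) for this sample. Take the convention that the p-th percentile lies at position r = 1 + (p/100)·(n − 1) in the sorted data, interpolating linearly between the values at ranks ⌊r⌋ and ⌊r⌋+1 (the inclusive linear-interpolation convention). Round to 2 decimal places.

Sorted: 216, 243, 247, 345, 372, 387, 399, 424, 481, 487, 501, 552, 583, 584, 610, 618, 671, 694, 696, 705, 720, 730.
n = 22.
P10: r = 3.1; ranks 3–4 are 247, 345; interpolating gives 256.8.
P90: r = 19.9; ranks 19–20 are 696, 705; interpolating gives 704.1.
Difference: 704.1 − 256.8 = 447.3.

447.30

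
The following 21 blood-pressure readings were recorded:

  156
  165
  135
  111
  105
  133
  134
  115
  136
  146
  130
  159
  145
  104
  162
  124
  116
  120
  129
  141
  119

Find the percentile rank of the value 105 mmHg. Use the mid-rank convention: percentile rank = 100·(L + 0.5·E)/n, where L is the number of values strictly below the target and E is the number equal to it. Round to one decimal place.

Sorted: 104, 105, 111, 115, 116, 119, 120, 124, 129, 130, 133, 134, 135, 136, 141, 145, 146, 156, 159, 162, 165.
Count below 105: L = 1; count equal: E = 1; n = 21.
Percentile rank = 100·(1 + 0.5·1)/21 = 100·1.5/21 = 7.143.

7.1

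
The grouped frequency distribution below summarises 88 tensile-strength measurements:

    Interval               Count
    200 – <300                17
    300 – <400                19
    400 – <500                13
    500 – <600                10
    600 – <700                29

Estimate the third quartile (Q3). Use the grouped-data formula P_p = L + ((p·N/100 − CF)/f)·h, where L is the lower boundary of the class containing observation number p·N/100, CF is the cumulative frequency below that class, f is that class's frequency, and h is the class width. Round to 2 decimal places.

624.14

N = 88; target position k = 75/100 · 88 = 66.
Cumulative frequencies: 17, 36, 49, 59, 88.
Observation 66 falls in the class 600 – <700.
L = 600, CF = 59, f = 29, h = 100.
P75 = 600 + ((66 − 59)/29)·100 = 600 + 24.1379 = 624.138.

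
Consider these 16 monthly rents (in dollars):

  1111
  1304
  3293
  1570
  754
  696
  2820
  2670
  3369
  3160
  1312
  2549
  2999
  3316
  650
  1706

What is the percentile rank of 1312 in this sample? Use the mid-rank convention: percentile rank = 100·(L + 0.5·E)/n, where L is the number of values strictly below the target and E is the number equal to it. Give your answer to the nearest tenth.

Sorted: 650, 696, 754, 1111, 1304, 1312, 1570, 1706, 2549, 2670, 2820, 2999, 3160, 3293, 3316, 3369.
Count below 1312: L = 5; count equal: E = 1; n = 16.
Percentile rank = 100·(5 + 0.5·1)/16 = 100·5.5/16 = 34.38.

34.4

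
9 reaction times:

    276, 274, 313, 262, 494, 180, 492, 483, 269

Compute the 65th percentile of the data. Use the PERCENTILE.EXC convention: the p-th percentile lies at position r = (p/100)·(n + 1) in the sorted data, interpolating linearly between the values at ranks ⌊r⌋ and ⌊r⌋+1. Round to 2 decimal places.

Sorted: 180, 262, 269, 274, 276, 313, 483, 492, 494.
n = 9.
r = (65/100)·(9 + 1) = 6.5.
Rank 6 is 313 and rank 7 is 483.
Interpolate: 313 + 0.5·(483 − 313) = 313 + 0.5·170 = 398.

398.00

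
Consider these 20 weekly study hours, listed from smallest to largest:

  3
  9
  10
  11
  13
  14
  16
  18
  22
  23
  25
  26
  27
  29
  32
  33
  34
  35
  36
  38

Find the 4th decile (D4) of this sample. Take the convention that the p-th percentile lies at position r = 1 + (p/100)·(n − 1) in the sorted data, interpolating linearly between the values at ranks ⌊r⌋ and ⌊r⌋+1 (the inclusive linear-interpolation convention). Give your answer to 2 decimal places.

20.40

n = 20.
r = 1 + (40/100)·(20 − 1) = 1 + 7.6 = 8.6.
Rank 8 is 18 and rank 9 is 22.
Interpolate: 18 + 0.6·(22 − 18) = 18 + 0.6·4 = 20.4.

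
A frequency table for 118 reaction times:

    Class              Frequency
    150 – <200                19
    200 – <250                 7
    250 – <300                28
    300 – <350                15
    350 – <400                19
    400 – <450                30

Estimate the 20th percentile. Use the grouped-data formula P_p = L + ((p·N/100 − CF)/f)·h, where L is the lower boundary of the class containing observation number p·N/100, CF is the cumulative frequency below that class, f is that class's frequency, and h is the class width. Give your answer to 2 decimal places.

232.86

N = 118; target position k = 20/100 · 118 = 23.6.
Cumulative frequencies: 19, 26, 54, 69, 88, 118.
Observation 23.6 falls in the class 200 – <250.
L = 200, CF = 19, f = 7, h = 50.
P20 = 200 + ((23.6 − 19)/7)·50 = 200 + 32.8571 = 232.857.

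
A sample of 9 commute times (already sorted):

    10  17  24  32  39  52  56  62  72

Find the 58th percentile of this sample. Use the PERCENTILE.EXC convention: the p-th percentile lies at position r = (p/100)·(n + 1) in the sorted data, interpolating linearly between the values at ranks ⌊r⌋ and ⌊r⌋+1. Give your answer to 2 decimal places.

49.40

n = 9.
r = (58/100)·(9 + 1) = 5.8.
Rank 5 is 39 and rank 6 is 52.
Interpolate: 39 + 0.8·(52 − 39) = 39 + 0.8·13 = 49.4.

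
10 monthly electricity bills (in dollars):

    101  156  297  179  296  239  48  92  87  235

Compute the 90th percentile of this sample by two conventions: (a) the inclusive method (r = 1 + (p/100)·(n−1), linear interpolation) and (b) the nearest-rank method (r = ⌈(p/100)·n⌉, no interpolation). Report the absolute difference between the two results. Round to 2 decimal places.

0.10

Sorted: 48, 87, 92, 101, 156, 179, 235, 239, 296, 297.
n = 10.
(a) r = 9.1; between ranks 9 (296) and 10 (297): 296.1.
(b) the nearest-rank method: rank 9 → 296.
|296.1 − 296| = 0.1.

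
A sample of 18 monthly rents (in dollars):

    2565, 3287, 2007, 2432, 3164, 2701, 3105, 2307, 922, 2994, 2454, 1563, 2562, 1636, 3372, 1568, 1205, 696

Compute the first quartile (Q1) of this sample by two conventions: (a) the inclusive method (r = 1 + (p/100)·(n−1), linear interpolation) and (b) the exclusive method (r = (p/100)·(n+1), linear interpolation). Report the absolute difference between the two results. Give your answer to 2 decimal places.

18.25

Sorted: 696, 922, 1205, 1563, 1568, 1636, 2007, 2307, 2432, 2454, 2562, 2565, 2701, 2994, 3105, 3164, 3287, 3372.
n = 18.
(a) r = 5.25; between ranks 5 (1568) and 6 (1636): 1585.
(b) r = 4.75; between ranks 4 (1563) and 5 (1568): 1566.75.
|1585 − 1566.75| = 18.25.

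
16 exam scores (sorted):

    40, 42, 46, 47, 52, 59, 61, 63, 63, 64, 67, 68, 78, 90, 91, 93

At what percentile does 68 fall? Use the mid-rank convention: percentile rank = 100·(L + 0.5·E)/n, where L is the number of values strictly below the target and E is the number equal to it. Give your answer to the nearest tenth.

Count below 68: L = 11; count equal: E = 1; n = 16.
Percentile rank = 100·(11 + 0.5·1)/16 = 100·11.5/16 = 71.88.

71.9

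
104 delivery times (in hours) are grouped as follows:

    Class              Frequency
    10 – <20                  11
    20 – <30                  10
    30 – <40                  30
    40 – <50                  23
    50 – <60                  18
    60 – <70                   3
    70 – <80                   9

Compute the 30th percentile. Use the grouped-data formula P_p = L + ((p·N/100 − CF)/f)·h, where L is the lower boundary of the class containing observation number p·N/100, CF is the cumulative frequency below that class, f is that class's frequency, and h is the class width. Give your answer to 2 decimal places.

33.40

N = 104; target position k = 30/100 · 104 = 31.2.
Cumulative frequencies: 11, 21, 51, 74, 92, 95, 104.
Observation 31.2 falls in the class 30 – <40.
L = 30, CF = 21, f = 30, h = 10.
P30 = 30 + ((31.2 − 21)/30)·10 = 30 + 3.4 = 33.4.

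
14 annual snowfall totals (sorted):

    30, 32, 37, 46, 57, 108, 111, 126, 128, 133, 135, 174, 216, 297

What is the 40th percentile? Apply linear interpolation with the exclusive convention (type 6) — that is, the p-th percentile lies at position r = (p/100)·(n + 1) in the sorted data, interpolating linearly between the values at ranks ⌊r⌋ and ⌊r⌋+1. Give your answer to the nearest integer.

108

n = 14.
r = (40/100)·(14 + 1) = 6.
r is an integer, so P40 is the value at rank 6: 108.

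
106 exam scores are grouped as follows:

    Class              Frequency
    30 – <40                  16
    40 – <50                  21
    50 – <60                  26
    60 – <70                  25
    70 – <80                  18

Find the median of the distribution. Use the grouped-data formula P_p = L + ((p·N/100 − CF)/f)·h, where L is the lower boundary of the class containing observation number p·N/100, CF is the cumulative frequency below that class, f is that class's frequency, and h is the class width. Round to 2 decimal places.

56.15

N = 106; target position k = 50/100 · 106 = 53.
Cumulative frequencies: 16, 37, 63, 88, 106.
Observation 53 falls in the class 50 – <60.
L = 50, CF = 37, f = 26, h = 10.
P50 = 50 + ((53 − 37)/26)·10 = 50 + 6.15385 = 56.1538.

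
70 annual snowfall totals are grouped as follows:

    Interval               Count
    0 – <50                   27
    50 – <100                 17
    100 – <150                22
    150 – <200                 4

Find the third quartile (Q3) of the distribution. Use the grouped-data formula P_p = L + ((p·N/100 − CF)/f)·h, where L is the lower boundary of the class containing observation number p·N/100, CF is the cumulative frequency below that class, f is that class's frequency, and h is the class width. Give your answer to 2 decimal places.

119.32

N = 70; target position k = 75/100 · 70 = 52.5.
Cumulative frequencies: 27, 44, 66, 70.
Observation 52.5 falls in the class 100 – <150.
L = 100, CF = 44, f = 22, h = 50.
P75 = 100 + ((52.5 − 44)/22)·50 = 100 + 19.3182 = 119.318.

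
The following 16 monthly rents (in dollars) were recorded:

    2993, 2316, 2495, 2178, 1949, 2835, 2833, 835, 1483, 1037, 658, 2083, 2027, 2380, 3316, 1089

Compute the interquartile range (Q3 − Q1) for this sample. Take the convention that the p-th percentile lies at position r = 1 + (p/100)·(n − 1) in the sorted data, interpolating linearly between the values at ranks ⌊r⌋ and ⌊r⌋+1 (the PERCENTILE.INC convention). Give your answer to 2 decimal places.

1195.00

Sorted: 658, 835, 1037, 1089, 1483, 1949, 2027, 2083, 2178, 2316, 2380, 2495, 2833, 2835, 2993, 3316.
n = 16.
P25: r = 4.75; ranks 4–5 are 1089, 1483; interpolating gives 1384.5.
P75: r = 12.25; ranks 12–13 are 2495, 2833; interpolating gives 2579.5.
Difference: 2579.5 − 1384.5 = 1195.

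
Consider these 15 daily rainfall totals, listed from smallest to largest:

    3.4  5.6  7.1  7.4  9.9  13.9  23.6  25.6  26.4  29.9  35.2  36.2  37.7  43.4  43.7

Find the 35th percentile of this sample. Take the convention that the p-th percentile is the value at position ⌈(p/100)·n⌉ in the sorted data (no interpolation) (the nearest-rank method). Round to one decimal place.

13.9

n = 15.
Position = ⌈35/100 · 15⌉ = ⌈5.25⌉ = 6.
The value at rank 6 is 13.9.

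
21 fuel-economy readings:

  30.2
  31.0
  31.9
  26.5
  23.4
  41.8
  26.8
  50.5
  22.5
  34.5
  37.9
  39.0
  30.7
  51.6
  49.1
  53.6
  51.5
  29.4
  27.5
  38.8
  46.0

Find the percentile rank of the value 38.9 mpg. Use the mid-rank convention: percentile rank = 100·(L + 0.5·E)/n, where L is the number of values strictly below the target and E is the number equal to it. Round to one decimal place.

Sorted: 22.5, 23.4, 26.5, 26.8, 27.5, 29.4, 30.2, 30.7, 31.0, 31.9, 34.5, 37.9, 38.8, 39.0, 41.8, 46.0, 49.1, 50.5, 51.5, 51.6, 53.6.
Count below 38.9: L = 13; count equal: E = 0; n = 21.
Percentile rank = 100·(13 + 0.5·0)/21 = 100·13/21 = 61.9.

61.9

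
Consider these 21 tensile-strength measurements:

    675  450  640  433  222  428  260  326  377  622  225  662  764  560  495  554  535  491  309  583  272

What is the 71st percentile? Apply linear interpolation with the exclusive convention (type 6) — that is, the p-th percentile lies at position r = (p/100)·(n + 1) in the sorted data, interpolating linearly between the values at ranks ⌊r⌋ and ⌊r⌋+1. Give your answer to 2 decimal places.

Sorted: 222, 225, 260, 272, 309, 326, 377, 428, 433, 450, 491, 495, 535, 554, 560, 583, 622, 640, 662, 675, 764.
n = 21.
r = (71/100)·(21 + 1) = 15.62.
Rank 15 is 560 and rank 16 is 583.
Interpolate: 560 + 0.62·(583 − 560) = 560 + 0.62·23 = 574.26.

574.26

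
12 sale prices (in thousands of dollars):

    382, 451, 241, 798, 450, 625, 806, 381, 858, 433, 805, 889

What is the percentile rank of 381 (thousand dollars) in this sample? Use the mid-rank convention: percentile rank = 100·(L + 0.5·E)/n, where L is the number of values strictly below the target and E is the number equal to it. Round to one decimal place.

12.5

Sorted: 241, 381, 382, 433, 450, 451, 625, 798, 805, 806, 858, 889.
Count below 381: L = 1; count equal: E = 1; n = 12.
Percentile rank = 100·(1 + 0.5·1)/12 = 100·1.5/12 = 12.5.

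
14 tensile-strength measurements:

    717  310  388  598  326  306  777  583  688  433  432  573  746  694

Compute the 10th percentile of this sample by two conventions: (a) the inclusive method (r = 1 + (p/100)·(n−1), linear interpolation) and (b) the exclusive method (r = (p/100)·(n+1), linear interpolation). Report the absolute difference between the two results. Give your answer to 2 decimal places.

Sorted: 306, 310, 326, 388, 432, 433, 573, 583, 598, 688, 694, 717, 746, 777.
n = 14.
(a) r = 2.3; between ranks 2 (310) and 3 (326): 314.8.
(b) r = 1.5; between ranks 1 (306) and 2 (310): 308.
|314.8 − 308| = 6.8.

6.80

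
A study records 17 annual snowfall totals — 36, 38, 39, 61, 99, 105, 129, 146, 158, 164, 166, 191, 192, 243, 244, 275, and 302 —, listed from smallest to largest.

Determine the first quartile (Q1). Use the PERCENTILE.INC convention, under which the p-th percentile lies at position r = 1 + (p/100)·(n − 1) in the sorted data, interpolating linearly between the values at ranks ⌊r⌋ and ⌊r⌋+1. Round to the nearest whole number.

99

n = 17.
r = 1 + (25/100)·(17 − 1) = 1 + 4 = 5.
r is an integer, so P25 is the value at rank 5: 99.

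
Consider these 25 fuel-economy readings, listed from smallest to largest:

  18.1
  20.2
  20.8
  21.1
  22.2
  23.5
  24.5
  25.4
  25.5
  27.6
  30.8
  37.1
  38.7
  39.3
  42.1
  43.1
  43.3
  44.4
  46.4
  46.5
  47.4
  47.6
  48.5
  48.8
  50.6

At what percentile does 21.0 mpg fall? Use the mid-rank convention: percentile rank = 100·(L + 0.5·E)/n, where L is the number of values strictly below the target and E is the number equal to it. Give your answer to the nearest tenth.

12.0

Count below 21.0: L = 3; count equal: E = 0; n = 25.
Percentile rank = 100·(3 + 0.5·0)/25 = 100·3/25 = 12.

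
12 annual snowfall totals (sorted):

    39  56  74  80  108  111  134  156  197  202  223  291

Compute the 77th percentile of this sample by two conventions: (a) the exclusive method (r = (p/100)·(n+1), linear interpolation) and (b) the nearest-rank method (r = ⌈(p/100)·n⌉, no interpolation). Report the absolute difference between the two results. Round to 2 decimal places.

n = 12.
(a) r = 10.01; between ranks 10 (202) and 11 (223): 202.21.
(b) the nearest-rank method: rank 10 → 202.
|202.21 − 202| = 0.21.

0.21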